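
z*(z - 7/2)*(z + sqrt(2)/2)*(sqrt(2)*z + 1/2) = sqrt(2)*z^4 - 7*sqrt(2)*z^3/2 + 3*z^3/2 - 21*z^2/4 + sqrt(2)*z^2/4 - 7*sqrt(2)*z/8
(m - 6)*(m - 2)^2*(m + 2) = m^4 - 8*m^3 + 8*m^2 + 32*m - 48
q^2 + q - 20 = (q - 4)*(q + 5)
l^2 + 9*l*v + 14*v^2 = (l + 2*v)*(l + 7*v)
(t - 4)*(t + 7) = t^2 + 3*t - 28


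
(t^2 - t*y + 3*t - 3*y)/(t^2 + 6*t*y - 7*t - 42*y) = (t^2 - t*y + 3*t - 3*y)/(t^2 + 6*t*y - 7*t - 42*y)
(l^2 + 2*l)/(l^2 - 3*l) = (l + 2)/(l - 3)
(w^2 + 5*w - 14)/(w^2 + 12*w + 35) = (w - 2)/(w + 5)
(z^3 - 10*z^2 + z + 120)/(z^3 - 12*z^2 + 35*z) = (z^2 - 5*z - 24)/(z*(z - 7))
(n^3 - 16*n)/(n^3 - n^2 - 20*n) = (n - 4)/(n - 5)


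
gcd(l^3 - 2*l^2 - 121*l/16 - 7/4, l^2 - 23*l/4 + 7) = l - 4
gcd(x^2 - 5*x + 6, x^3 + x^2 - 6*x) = x - 2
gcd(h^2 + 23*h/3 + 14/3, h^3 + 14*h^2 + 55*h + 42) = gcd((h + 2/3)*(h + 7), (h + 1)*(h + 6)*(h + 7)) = h + 7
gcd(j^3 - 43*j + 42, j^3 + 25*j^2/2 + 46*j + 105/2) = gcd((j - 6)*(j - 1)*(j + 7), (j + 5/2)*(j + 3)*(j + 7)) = j + 7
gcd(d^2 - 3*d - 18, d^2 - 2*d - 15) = d + 3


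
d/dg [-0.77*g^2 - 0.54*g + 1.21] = -1.54*g - 0.54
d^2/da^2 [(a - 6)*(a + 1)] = 2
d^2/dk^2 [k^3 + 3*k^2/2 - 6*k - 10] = 6*k + 3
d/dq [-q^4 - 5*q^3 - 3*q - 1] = -4*q^3 - 15*q^2 - 3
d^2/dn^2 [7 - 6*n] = 0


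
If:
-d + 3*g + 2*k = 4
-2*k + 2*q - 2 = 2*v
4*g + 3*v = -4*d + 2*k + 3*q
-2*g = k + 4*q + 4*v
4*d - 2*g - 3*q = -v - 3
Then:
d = 113/274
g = 295/274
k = 81/137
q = 62/137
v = -156/137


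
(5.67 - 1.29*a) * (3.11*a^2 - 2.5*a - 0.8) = -4.0119*a^3 + 20.8587*a^2 - 13.143*a - 4.536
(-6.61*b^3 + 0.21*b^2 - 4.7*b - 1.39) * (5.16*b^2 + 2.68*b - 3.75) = -34.1076*b^5 - 16.6312*b^4 + 1.0983*b^3 - 20.5559*b^2 + 13.8998*b + 5.2125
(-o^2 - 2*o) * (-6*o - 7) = 6*o^3 + 19*o^2 + 14*o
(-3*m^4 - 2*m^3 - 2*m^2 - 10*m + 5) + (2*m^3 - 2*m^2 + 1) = -3*m^4 - 4*m^2 - 10*m + 6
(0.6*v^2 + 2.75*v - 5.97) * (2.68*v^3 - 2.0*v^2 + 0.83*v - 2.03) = 1.608*v^5 + 6.17*v^4 - 21.0016*v^3 + 13.0045*v^2 - 10.5376*v + 12.1191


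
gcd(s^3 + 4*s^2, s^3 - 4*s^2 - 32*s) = s^2 + 4*s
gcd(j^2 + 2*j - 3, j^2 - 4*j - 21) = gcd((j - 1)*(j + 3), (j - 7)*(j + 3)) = j + 3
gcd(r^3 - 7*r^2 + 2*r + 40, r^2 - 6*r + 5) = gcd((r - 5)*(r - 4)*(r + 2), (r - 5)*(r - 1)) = r - 5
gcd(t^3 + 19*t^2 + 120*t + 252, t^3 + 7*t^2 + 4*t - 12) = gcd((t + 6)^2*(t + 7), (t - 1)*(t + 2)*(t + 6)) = t + 6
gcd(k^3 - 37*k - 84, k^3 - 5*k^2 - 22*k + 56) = k^2 - 3*k - 28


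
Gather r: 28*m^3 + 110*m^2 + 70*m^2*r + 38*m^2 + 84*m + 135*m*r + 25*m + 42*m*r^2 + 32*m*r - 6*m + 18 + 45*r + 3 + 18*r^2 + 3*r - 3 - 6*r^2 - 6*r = 28*m^3 + 148*m^2 + 103*m + r^2*(42*m + 12) + r*(70*m^2 + 167*m + 42) + 18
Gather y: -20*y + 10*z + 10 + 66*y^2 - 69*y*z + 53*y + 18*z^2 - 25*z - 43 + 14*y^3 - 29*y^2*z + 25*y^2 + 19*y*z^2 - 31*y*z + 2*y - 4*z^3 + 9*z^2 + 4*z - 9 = 14*y^3 + y^2*(91 - 29*z) + y*(19*z^2 - 100*z + 35) - 4*z^3 + 27*z^2 - 11*z - 42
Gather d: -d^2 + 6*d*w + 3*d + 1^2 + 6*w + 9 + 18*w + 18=-d^2 + d*(6*w + 3) + 24*w + 28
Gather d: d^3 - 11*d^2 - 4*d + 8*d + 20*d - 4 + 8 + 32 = d^3 - 11*d^2 + 24*d + 36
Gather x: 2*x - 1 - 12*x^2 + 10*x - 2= -12*x^2 + 12*x - 3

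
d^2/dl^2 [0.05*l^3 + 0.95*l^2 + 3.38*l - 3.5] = 0.3*l + 1.9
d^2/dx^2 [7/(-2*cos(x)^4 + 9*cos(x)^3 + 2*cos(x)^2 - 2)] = 7*(-(1 - cos(4*x))*(27*cos(x) - 4*cos(2*x))^2 + (2*cos(x)^4 - 9*cos(x)^3 - 2*cos(x)^2 + 2)*(-32*(1 - cos(2*x))^2 + 27*cos(x) - 64*cos(2*x) + 81*cos(3*x) + 48))/(4*(2*cos(x)^4 - 9*cos(x)^3 - 2*cos(x)^2 + 2)^3)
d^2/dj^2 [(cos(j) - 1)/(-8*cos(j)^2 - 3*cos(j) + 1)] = (144*(1 - cos(2*j))^2*cos(j) - 70*(1 - cos(2*j))^2 - 52*cos(j) - 107*cos(2*j) + 90*cos(3*j) - 32*cos(5*j) + 201)/(3*cos(j) + 4*cos(2*j) + 3)^3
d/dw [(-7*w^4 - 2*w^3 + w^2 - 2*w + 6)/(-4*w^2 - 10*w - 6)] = (28*w^5 + 109*w^4 + 104*w^3 + 9*w^2 + 18*w + 36)/(2*(4*w^4 + 20*w^3 + 37*w^2 + 30*w + 9))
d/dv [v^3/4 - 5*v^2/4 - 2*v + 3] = 3*v^2/4 - 5*v/2 - 2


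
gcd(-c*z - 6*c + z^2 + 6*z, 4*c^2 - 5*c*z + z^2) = -c + z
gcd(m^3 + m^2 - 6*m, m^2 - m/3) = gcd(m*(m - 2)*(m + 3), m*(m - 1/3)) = m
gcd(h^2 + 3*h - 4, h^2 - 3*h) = 1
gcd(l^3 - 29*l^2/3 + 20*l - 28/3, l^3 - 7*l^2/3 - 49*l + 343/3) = l - 7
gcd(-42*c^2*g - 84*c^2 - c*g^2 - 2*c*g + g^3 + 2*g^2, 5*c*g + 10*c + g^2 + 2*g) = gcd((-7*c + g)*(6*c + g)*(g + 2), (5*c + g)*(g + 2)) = g + 2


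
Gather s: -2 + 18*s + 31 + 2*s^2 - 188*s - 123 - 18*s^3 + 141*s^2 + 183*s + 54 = -18*s^3 + 143*s^2 + 13*s - 40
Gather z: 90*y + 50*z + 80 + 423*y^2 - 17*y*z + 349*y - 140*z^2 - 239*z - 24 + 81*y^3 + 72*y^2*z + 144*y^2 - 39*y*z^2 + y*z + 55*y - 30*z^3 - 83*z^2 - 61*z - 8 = 81*y^3 + 567*y^2 + 494*y - 30*z^3 + z^2*(-39*y - 223) + z*(72*y^2 - 16*y - 250) + 48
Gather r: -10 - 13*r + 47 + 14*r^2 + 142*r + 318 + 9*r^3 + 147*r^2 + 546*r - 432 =9*r^3 + 161*r^2 + 675*r - 77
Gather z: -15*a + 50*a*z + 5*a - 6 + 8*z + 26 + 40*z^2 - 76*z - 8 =-10*a + 40*z^2 + z*(50*a - 68) + 12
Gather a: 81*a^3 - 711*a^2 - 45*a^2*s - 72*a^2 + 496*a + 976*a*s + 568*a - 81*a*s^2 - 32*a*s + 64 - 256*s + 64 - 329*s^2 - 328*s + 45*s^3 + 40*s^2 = 81*a^3 + a^2*(-45*s - 783) + a*(-81*s^2 + 944*s + 1064) + 45*s^3 - 289*s^2 - 584*s + 128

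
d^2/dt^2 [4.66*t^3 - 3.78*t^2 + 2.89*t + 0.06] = 27.96*t - 7.56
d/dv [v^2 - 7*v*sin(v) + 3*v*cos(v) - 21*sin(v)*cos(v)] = -3*v*sin(v) - 7*v*cos(v) + 2*v - 7*sin(v) + 3*cos(v) - 21*cos(2*v)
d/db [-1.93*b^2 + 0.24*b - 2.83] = 0.24 - 3.86*b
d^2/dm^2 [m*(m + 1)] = 2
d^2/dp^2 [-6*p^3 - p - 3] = -36*p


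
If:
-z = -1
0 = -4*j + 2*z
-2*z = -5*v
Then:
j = 1/2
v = 2/5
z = 1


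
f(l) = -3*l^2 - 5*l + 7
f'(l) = -6*l - 5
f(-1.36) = 8.25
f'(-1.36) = 3.16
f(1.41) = -6.01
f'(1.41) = -13.46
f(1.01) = -1.11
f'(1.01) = -11.06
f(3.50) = -47.25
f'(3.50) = -26.00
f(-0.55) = 8.84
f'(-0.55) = -1.70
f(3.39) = -44.43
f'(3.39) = -25.34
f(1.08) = -1.90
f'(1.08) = -11.48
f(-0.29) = 8.20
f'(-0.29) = -3.26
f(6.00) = -131.00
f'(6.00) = -41.00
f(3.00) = -35.00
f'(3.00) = -23.00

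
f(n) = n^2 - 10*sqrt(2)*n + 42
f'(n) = 2*n - 10*sqrt(2)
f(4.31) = -0.38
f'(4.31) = -5.52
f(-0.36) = 47.22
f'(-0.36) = -14.86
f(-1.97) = 73.74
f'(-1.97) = -18.08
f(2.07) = 17.01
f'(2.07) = -10.00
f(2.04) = 17.31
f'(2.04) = -10.06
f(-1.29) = 61.91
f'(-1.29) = -16.72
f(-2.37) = 81.13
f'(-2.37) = -18.88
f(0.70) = 32.59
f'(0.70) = -12.74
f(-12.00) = 355.71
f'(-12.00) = -38.14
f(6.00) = -6.85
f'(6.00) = -2.14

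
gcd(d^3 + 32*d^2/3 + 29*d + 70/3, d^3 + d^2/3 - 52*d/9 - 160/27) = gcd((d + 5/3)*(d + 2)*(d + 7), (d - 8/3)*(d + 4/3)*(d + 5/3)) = d + 5/3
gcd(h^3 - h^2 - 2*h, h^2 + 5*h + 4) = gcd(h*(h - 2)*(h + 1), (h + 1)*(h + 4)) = h + 1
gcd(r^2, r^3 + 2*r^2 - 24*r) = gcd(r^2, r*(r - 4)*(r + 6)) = r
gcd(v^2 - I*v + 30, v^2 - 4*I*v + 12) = v - 6*I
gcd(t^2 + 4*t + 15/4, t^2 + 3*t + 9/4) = t + 3/2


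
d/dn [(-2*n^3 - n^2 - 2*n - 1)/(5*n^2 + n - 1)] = (-10*n^4 - 4*n^3 + 15*n^2 + 12*n + 3)/(25*n^4 + 10*n^3 - 9*n^2 - 2*n + 1)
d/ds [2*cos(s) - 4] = -2*sin(s)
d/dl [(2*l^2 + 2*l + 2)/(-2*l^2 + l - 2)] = 6*(l^2 - 1)/(4*l^4 - 4*l^3 + 9*l^2 - 4*l + 4)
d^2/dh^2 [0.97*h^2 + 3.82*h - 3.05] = 1.94000000000000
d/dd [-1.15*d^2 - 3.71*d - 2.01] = -2.3*d - 3.71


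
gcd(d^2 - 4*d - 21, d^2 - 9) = d + 3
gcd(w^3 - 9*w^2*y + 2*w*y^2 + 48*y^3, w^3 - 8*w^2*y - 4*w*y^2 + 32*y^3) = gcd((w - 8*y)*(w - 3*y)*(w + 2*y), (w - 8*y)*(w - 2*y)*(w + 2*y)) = -w^2 + 6*w*y + 16*y^2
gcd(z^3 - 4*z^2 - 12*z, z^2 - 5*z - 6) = z - 6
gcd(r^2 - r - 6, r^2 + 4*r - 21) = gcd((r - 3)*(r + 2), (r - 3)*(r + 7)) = r - 3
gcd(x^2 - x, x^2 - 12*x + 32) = 1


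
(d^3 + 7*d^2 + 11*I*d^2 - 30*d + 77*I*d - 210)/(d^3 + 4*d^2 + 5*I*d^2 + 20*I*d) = (d^2 + d*(7 + 6*I) + 42*I)/(d*(d + 4))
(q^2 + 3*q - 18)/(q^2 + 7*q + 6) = (q - 3)/(q + 1)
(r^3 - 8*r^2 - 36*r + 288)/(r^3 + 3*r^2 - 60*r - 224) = (r^2 - 36)/(r^2 + 11*r + 28)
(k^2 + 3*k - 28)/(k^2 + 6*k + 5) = (k^2 + 3*k - 28)/(k^2 + 6*k + 5)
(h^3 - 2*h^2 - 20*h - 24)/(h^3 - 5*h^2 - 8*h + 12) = (h + 2)/(h - 1)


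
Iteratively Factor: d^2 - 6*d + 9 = (d - 3)*(d - 3)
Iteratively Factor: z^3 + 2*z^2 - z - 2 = (z + 1)*(z^2 + z - 2) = (z + 1)*(z + 2)*(z - 1)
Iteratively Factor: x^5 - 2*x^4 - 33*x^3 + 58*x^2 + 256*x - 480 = (x - 3)*(x^4 + x^3 - 30*x^2 - 32*x + 160) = (x - 3)*(x + 4)*(x^3 - 3*x^2 - 18*x + 40) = (x - 5)*(x - 3)*(x + 4)*(x^2 + 2*x - 8) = (x - 5)*(x - 3)*(x + 4)^2*(x - 2)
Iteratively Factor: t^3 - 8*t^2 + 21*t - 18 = (t - 3)*(t^2 - 5*t + 6) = (t - 3)^2*(t - 2)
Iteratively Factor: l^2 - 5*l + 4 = (l - 4)*(l - 1)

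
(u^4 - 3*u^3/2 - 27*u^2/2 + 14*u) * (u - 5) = u^5 - 13*u^4/2 - 6*u^3 + 163*u^2/2 - 70*u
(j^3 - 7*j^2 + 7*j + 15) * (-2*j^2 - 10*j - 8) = -2*j^5 + 4*j^4 + 48*j^3 - 44*j^2 - 206*j - 120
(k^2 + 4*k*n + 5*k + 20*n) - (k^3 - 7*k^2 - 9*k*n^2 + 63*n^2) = -k^3 + 8*k^2 + 9*k*n^2 + 4*k*n + 5*k - 63*n^2 + 20*n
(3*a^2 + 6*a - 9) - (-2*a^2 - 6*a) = 5*a^2 + 12*a - 9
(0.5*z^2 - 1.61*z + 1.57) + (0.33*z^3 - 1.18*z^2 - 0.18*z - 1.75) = 0.33*z^3 - 0.68*z^2 - 1.79*z - 0.18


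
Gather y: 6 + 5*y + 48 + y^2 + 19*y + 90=y^2 + 24*y + 144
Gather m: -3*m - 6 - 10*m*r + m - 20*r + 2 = m*(-10*r - 2) - 20*r - 4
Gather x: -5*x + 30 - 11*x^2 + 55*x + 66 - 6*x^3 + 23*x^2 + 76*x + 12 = -6*x^3 + 12*x^2 + 126*x + 108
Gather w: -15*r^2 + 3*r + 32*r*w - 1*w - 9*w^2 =-15*r^2 + 3*r - 9*w^2 + w*(32*r - 1)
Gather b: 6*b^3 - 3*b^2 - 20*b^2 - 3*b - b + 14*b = 6*b^3 - 23*b^2 + 10*b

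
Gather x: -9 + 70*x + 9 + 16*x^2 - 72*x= 16*x^2 - 2*x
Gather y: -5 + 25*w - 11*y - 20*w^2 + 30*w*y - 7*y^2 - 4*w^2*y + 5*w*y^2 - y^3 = -20*w^2 + 25*w - y^3 + y^2*(5*w - 7) + y*(-4*w^2 + 30*w - 11) - 5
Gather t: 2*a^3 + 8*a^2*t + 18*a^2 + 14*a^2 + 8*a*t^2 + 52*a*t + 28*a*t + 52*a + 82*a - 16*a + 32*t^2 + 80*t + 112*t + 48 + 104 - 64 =2*a^3 + 32*a^2 + 118*a + t^2*(8*a + 32) + t*(8*a^2 + 80*a + 192) + 88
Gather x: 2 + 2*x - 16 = 2*x - 14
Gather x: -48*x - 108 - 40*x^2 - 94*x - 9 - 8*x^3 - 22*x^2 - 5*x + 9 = -8*x^3 - 62*x^2 - 147*x - 108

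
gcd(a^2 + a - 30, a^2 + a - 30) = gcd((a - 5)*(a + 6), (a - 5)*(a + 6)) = a^2 + a - 30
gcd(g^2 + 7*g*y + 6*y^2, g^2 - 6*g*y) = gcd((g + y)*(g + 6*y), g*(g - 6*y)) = 1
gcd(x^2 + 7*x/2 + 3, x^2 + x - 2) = x + 2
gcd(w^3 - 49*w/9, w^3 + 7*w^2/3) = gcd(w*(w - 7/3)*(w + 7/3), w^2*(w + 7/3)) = w^2 + 7*w/3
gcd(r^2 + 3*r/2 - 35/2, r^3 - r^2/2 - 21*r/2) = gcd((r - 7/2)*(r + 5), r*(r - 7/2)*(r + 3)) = r - 7/2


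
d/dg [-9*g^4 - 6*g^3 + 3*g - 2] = -36*g^3 - 18*g^2 + 3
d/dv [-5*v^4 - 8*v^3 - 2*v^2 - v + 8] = -20*v^3 - 24*v^2 - 4*v - 1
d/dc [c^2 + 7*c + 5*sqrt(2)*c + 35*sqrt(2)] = 2*c + 7 + 5*sqrt(2)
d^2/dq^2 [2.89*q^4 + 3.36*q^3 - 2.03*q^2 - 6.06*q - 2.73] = 34.68*q^2 + 20.16*q - 4.06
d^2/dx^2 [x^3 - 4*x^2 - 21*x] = 6*x - 8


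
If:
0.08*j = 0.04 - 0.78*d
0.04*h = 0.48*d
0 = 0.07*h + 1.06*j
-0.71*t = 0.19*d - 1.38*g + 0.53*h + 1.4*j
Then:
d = 0.06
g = 0.514492753623188*t + 0.220062427975059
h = 0.67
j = -0.04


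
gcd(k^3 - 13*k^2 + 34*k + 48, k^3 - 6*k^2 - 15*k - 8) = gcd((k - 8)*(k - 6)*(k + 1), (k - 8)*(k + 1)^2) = k^2 - 7*k - 8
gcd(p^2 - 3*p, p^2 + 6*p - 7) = 1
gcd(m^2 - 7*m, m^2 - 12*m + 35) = m - 7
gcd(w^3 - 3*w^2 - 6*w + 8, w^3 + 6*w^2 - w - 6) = w - 1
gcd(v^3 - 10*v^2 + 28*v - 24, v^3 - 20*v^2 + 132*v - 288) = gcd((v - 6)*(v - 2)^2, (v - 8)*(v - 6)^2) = v - 6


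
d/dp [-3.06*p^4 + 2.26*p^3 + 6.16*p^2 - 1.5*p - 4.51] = -12.24*p^3 + 6.78*p^2 + 12.32*p - 1.5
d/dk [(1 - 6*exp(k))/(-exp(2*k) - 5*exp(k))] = (-6*exp(2*k) + 2*exp(k) + 5)*exp(-k)/(exp(2*k) + 10*exp(k) + 25)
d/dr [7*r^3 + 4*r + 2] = 21*r^2 + 4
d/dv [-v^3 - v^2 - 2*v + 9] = -3*v^2 - 2*v - 2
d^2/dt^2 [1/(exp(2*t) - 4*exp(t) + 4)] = 4*(exp(t) + 1)*exp(t)/(exp(4*t) - 8*exp(3*t) + 24*exp(2*t) - 32*exp(t) + 16)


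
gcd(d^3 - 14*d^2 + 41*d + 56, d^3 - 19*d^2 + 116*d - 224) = d^2 - 15*d + 56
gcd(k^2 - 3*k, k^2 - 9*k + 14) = 1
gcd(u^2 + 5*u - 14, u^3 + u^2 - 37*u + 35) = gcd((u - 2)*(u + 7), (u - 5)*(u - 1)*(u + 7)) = u + 7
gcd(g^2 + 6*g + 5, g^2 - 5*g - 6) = g + 1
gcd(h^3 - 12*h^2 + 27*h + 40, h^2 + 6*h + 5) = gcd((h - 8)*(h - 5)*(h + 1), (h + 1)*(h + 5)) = h + 1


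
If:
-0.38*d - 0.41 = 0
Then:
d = -1.08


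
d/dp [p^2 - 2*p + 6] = 2*p - 2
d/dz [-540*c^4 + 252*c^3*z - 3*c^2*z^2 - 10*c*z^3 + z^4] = 252*c^3 - 6*c^2*z - 30*c*z^2 + 4*z^3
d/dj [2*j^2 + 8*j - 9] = 4*j + 8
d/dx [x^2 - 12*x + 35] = 2*x - 12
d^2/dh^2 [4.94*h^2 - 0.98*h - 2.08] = 9.88000000000000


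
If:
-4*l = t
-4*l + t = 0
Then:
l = 0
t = 0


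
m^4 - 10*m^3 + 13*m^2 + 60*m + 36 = (m - 6)^2*(m + 1)^2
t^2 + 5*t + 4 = (t + 1)*(t + 4)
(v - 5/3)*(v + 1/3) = v^2 - 4*v/3 - 5/9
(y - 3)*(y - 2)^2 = y^3 - 7*y^2 + 16*y - 12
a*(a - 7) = a^2 - 7*a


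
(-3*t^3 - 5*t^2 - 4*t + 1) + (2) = -3*t^3 - 5*t^2 - 4*t + 3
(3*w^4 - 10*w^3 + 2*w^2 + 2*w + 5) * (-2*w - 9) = -6*w^5 - 7*w^4 + 86*w^3 - 22*w^2 - 28*w - 45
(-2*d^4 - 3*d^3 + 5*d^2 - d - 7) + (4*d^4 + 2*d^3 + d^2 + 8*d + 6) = 2*d^4 - d^3 + 6*d^2 + 7*d - 1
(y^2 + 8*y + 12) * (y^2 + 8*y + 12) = y^4 + 16*y^3 + 88*y^2 + 192*y + 144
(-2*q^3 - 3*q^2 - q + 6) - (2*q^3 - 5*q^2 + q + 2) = -4*q^3 + 2*q^2 - 2*q + 4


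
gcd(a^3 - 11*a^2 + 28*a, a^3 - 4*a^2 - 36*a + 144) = a - 4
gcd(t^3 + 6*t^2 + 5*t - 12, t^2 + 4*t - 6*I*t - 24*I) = t + 4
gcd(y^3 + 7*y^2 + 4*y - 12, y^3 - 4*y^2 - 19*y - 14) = y + 2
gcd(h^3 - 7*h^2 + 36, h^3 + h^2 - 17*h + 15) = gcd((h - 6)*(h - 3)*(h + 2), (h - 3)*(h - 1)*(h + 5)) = h - 3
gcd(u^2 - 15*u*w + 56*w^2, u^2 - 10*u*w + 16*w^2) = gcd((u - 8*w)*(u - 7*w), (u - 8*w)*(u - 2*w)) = u - 8*w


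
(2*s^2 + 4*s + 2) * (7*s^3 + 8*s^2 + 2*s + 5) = 14*s^5 + 44*s^4 + 50*s^3 + 34*s^2 + 24*s + 10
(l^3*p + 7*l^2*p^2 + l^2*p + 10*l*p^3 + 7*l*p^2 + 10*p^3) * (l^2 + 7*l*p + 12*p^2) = l^5*p + 14*l^4*p^2 + l^4*p + 71*l^3*p^3 + 14*l^3*p^2 + 154*l^2*p^4 + 71*l^2*p^3 + 120*l*p^5 + 154*l*p^4 + 120*p^5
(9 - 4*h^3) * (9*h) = -36*h^4 + 81*h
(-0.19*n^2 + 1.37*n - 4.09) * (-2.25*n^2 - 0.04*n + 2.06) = 0.4275*n^4 - 3.0749*n^3 + 8.7563*n^2 + 2.9858*n - 8.4254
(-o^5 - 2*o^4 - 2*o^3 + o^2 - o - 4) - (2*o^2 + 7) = -o^5 - 2*o^4 - 2*o^3 - o^2 - o - 11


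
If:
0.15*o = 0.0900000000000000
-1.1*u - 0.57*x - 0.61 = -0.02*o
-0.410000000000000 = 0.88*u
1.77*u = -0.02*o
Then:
No Solution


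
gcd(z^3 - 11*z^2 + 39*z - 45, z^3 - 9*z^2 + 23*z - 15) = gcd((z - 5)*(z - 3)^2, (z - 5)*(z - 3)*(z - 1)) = z^2 - 8*z + 15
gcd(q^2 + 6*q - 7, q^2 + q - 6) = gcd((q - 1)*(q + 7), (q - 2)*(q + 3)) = 1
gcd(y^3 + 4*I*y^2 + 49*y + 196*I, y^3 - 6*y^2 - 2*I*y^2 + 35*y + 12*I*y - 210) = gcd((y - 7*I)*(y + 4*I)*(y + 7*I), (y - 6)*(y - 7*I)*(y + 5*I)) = y - 7*I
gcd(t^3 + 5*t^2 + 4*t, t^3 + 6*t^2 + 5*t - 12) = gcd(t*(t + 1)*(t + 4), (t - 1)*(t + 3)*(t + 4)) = t + 4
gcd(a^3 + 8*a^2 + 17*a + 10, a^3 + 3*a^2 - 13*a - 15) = a^2 + 6*a + 5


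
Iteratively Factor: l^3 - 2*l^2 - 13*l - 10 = (l + 1)*(l^2 - 3*l - 10) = (l - 5)*(l + 1)*(l + 2)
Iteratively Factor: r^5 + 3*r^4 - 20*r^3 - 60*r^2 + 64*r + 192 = (r - 2)*(r^4 + 5*r^3 - 10*r^2 - 80*r - 96) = (r - 2)*(r + 3)*(r^3 + 2*r^2 - 16*r - 32) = (r - 4)*(r - 2)*(r + 3)*(r^2 + 6*r + 8) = (r - 4)*(r - 2)*(r + 2)*(r + 3)*(r + 4)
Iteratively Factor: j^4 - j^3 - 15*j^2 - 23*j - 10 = (j + 1)*(j^3 - 2*j^2 - 13*j - 10) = (j + 1)^2*(j^2 - 3*j - 10) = (j - 5)*(j + 1)^2*(j + 2)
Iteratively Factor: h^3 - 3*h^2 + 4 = (h + 1)*(h^2 - 4*h + 4) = (h - 2)*(h + 1)*(h - 2)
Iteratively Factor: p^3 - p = (p - 1)*(p^2 + p) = p*(p - 1)*(p + 1)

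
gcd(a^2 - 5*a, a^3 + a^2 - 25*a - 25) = a - 5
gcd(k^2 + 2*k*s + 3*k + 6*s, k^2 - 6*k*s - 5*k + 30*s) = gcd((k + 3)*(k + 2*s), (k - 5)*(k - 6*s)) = 1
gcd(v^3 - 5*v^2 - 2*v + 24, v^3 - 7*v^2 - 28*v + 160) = v - 4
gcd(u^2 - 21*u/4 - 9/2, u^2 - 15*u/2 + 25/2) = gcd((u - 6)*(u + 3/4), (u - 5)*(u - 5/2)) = 1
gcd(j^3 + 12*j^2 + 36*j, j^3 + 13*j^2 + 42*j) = j^2 + 6*j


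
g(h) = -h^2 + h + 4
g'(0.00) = 1.00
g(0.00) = 4.00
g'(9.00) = -17.00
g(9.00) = -68.00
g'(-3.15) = 7.30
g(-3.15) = -9.07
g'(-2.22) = 5.44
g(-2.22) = -3.15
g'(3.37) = -5.74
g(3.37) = -3.99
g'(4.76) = -8.52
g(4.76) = -13.90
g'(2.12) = -3.24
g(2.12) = 1.63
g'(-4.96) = 10.92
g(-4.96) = -25.56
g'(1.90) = -2.80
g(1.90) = 2.29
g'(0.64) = -0.28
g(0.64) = 4.23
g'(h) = 1 - 2*h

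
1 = 1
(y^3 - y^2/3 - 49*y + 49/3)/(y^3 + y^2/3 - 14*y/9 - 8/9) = 3*(3*y^3 - y^2 - 147*y + 49)/(9*y^3 + 3*y^2 - 14*y - 8)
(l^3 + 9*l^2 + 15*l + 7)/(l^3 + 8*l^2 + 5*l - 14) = (l^2 + 2*l + 1)/(l^2 + l - 2)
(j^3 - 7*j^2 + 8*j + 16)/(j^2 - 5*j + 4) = (j^2 - 3*j - 4)/(j - 1)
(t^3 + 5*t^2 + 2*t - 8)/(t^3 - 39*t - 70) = (t^2 + 3*t - 4)/(t^2 - 2*t - 35)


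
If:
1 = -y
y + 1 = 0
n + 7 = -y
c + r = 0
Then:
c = -r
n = -6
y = -1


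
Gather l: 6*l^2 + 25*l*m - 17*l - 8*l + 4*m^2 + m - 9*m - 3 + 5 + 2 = 6*l^2 + l*(25*m - 25) + 4*m^2 - 8*m + 4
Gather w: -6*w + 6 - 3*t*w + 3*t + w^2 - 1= 3*t + w^2 + w*(-3*t - 6) + 5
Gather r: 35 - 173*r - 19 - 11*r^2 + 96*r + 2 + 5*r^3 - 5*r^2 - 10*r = 5*r^3 - 16*r^2 - 87*r + 18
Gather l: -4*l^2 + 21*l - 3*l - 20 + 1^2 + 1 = -4*l^2 + 18*l - 18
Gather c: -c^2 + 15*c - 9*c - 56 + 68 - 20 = -c^2 + 6*c - 8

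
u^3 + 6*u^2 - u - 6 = (u - 1)*(u + 1)*(u + 6)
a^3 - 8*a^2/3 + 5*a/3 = a*(a - 5/3)*(a - 1)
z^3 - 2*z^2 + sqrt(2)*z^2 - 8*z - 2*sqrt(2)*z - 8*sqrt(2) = (z - 4)*(z + 2)*(z + sqrt(2))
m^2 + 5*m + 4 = (m + 1)*(m + 4)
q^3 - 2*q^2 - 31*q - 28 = (q - 7)*(q + 1)*(q + 4)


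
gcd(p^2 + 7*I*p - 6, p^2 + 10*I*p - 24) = p + 6*I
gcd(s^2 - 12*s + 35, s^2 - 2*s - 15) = s - 5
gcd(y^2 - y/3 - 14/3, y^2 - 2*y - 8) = y + 2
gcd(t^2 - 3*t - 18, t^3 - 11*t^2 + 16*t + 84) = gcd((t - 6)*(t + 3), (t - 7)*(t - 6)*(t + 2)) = t - 6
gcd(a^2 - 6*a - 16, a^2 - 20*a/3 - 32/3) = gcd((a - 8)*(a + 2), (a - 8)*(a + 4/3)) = a - 8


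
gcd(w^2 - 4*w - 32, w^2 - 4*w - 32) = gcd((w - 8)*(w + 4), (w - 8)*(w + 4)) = w^2 - 4*w - 32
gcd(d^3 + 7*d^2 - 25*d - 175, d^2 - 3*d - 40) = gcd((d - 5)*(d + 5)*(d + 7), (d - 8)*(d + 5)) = d + 5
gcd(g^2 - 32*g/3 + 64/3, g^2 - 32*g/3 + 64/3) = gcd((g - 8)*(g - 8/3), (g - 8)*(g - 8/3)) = g^2 - 32*g/3 + 64/3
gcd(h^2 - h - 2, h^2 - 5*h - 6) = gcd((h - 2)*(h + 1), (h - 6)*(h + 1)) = h + 1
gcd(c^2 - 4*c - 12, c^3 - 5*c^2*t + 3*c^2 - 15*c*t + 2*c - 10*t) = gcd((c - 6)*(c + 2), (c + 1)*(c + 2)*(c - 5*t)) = c + 2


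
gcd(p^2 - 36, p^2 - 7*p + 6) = p - 6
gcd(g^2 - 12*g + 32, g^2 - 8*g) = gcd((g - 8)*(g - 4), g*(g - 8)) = g - 8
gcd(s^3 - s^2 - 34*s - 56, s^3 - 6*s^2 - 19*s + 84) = s^2 - 3*s - 28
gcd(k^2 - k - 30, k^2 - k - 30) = k^2 - k - 30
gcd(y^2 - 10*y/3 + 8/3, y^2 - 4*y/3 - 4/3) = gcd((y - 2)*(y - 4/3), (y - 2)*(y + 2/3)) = y - 2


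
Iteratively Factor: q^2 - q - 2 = (q - 2)*(q + 1)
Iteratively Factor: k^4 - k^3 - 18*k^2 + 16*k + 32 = (k + 4)*(k^3 - 5*k^2 + 2*k + 8) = (k + 1)*(k + 4)*(k^2 - 6*k + 8) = (k - 2)*(k + 1)*(k + 4)*(k - 4)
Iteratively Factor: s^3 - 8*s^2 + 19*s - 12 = (s - 1)*(s^2 - 7*s + 12) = (s - 4)*(s - 1)*(s - 3)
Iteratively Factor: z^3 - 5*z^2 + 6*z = (z)*(z^2 - 5*z + 6) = z*(z - 2)*(z - 3)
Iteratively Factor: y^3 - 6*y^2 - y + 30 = (y - 3)*(y^2 - 3*y - 10) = (y - 5)*(y - 3)*(y + 2)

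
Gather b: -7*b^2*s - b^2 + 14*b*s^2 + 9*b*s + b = b^2*(-7*s - 1) + b*(14*s^2 + 9*s + 1)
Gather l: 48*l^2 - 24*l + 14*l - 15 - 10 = 48*l^2 - 10*l - 25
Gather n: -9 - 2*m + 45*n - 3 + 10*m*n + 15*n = -2*m + n*(10*m + 60) - 12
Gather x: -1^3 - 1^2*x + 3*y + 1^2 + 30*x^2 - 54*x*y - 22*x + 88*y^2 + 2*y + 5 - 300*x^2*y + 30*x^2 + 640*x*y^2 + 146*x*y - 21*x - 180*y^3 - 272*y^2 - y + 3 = x^2*(60 - 300*y) + x*(640*y^2 + 92*y - 44) - 180*y^3 - 184*y^2 + 4*y + 8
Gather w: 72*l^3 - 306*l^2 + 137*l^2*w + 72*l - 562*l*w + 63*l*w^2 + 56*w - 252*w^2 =72*l^3 - 306*l^2 + 72*l + w^2*(63*l - 252) + w*(137*l^2 - 562*l + 56)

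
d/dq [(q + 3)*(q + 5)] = 2*q + 8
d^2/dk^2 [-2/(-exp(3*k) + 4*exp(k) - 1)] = 2*((4 - 9*exp(2*k))*(exp(3*k) - 4*exp(k) + 1) + 2*(3*exp(2*k) - 4)^2*exp(k))*exp(k)/(exp(3*k) - 4*exp(k) + 1)^3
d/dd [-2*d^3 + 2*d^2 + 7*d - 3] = -6*d^2 + 4*d + 7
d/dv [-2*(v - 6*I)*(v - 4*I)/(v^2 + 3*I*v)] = 2*(-13*I*v^2 - 48*v - 72*I)/(v^2*(v^2 + 6*I*v - 9))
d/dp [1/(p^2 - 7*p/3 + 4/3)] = 3*(7 - 6*p)/(3*p^2 - 7*p + 4)^2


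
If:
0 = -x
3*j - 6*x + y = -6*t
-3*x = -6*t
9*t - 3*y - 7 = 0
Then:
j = 7/9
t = 0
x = 0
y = -7/3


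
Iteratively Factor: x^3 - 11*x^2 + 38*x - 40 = (x - 5)*(x^2 - 6*x + 8) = (x - 5)*(x - 4)*(x - 2)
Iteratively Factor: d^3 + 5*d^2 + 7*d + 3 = (d + 1)*(d^2 + 4*d + 3) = (d + 1)*(d + 3)*(d + 1)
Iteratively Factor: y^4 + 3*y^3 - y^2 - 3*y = (y + 1)*(y^3 + 2*y^2 - 3*y) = (y + 1)*(y + 3)*(y^2 - y) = (y - 1)*(y + 1)*(y + 3)*(y)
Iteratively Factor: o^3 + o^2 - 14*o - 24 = (o - 4)*(o^2 + 5*o + 6) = (o - 4)*(o + 2)*(o + 3)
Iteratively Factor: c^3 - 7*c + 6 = (c + 3)*(c^2 - 3*c + 2) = (c - 1)*(c + 3)*(c - 2)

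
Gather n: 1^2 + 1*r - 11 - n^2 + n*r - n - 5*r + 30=-n^2 + n*(r - 1) - 4*r + 20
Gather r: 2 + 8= 10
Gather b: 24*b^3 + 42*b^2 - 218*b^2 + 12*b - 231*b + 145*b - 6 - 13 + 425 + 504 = 24*b^3 - 176*b^2 - 74*b + 910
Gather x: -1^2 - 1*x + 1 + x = 0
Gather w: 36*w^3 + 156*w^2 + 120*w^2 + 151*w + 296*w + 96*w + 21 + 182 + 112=36*w^3 + 276*w^2 + 543*w + 315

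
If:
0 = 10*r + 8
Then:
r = -4/5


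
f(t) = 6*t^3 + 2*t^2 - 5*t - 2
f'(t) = 18*t^2 + 4*t - 5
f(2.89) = 145.08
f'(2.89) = 156.90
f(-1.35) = -6.37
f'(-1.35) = 22.40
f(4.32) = 497.45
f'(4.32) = 348.20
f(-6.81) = -1770.13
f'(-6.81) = 802.53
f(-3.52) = -221.30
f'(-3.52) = 203.95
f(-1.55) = -11.79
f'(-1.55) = 32.04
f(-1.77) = -20.16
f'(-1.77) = 44.31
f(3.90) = 364.83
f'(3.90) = 284.38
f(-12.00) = -10022.00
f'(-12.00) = 2539.00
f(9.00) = 4489.00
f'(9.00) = 1489.00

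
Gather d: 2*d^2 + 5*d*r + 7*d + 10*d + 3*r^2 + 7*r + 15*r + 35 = 2*d^2 + d*(5*r + 17) + 3*r^2 + 22*r + 35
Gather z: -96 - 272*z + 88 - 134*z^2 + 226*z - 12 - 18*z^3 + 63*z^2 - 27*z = -18*z^3 - 71*z^2 - 73*z - 20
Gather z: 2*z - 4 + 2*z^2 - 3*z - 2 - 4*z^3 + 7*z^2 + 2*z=-4*z^3 + 9*z^2 + z - 6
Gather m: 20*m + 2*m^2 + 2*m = 2*m^2 + 22*m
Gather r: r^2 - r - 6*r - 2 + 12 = r^2 - 7*r + 10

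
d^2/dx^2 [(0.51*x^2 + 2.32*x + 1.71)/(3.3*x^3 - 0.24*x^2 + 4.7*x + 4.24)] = (11.1078*x^6 + 151.5888*x^5 + 164.97756*x^4 - 192.120576*x^3 - 226.699848*x^2 - 140.966208*x + 4.899224)/(35.937*x^9 - 7.8408*x^8 + 154.11924*x^7 + 116.172576*x^6 + 199.35468*x^5 + 379.402272*x^4 + 253.10492*x^3 + 268.040928*x^2 + 253.48416*x + 76.225024)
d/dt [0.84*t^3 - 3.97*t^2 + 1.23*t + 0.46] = 2.52*t^2 - 7.94*t + 1.23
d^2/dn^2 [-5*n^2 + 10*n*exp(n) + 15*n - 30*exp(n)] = 10*n*exp(n) - 10*exp(n) - 10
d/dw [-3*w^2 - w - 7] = -6*w - 1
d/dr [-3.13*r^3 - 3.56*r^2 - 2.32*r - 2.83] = -9.39*r^2 - 7.12*r - 2.32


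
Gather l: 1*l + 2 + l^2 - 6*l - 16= l^2 - 5*l - 14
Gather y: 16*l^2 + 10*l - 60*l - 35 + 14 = 16*l^2 - 50*l - 21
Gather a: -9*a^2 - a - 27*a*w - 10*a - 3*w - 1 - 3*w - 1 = -9*a^2 + a*(-27*w - 11) - 6*w - 2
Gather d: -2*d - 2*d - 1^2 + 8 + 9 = 16 - 4*d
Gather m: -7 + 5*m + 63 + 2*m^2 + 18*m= 2*m^2 + 23*m + 56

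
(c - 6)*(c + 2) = c^2 - 4*c - 12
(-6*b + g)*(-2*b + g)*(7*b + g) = 84*b^3 - 44*b^2*g - b*g^2 + g^3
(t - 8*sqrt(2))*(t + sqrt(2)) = t^2 - 7*sqrt(2)*t - 16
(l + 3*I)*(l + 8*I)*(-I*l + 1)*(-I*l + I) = -l^4 + l^3 - 12*I*l^3 + 35*l^2 + 12*I*l^2 - 35*l + 24*I*l - 24*I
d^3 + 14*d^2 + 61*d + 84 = (d + 3)*(d + 4)*(d + 7)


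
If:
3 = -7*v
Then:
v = -3/7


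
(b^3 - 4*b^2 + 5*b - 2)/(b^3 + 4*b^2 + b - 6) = (b^2 - 3*b + 2)/(b^2 + 5*b + 6)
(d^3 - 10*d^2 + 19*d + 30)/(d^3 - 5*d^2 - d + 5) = (d - 6)/(d - 1)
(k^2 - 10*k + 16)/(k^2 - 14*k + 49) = (k^2 - 10*k + 16)/(k^2 - 14*k + 49)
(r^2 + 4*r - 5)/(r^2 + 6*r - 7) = (r + 5)/(r + 7)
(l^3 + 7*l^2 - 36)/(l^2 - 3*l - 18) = (l^2 + 4*l - 12)/(l - 6)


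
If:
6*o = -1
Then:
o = -1/6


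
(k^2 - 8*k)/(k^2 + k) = (k - 8)/(k + 1)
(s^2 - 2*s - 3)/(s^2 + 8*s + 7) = (s - 3)/(s + 7)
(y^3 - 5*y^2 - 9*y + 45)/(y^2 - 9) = y - 5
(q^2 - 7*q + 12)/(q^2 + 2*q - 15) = (q - 4)/(q + 5)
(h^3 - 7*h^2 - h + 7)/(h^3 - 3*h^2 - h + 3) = (h - 7)/(h - 3)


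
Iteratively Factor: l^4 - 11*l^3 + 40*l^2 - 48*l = (l - 4)*(l^3 - 7*l^2 + 12*l) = l*(l - 4)*(l^2 - 7*l + 12) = l*(l - 4)^2*(l - 3)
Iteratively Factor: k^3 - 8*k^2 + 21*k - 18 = (k - 3)*(k^2 - 5*k + 6) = (k - 3)*(k - 2)*(k - 3)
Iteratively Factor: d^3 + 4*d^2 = (d)*(d^2 + 4*d) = d^2*(d + 4)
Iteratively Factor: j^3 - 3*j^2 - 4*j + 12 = (j - 3)*(j^2 - 4) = (j - 3)*(j - 2)*(j + 2)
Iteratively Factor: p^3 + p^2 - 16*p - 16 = (p + 4)*(p^2 - 3*p - 4) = (p + 1)*(p + 4)*(p - 4)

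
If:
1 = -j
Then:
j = -1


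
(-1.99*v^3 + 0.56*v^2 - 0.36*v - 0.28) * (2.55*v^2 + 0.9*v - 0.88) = -5.0745*v^5 - 0.363*v^4 + 1.3372*v^3 - 1.5308*v^2 + 0.0647999999999999*v + 0.2464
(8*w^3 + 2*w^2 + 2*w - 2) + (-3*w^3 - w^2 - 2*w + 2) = 5*w^3 + w^2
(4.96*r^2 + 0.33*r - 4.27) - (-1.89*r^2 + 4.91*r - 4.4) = 6.85*r^2 - 4.58*r + 0.130000000000001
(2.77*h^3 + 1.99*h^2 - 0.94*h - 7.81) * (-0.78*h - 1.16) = -2.1606*h^4 - 4.7654*h^3 - 1.5752*h^2 + 7.1822*h + 9.0596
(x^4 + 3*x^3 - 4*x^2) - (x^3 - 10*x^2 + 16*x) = x^4 + 2*x^3 + 6*x^2 - 16*x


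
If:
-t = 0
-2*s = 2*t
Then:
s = 0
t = 0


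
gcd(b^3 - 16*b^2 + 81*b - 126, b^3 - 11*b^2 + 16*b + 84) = b^2 - 13*b + 42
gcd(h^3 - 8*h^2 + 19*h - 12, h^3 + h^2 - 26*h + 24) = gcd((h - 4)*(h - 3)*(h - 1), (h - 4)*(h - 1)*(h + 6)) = h^2 - 5*h + 4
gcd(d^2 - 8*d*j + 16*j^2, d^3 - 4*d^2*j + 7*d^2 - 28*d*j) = d - 4*j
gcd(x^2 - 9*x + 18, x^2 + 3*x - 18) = x - 3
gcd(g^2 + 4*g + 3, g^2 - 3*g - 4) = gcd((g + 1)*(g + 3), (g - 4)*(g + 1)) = g + 1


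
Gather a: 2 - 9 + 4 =-3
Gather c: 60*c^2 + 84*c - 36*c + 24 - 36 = 60*c^2 + 48*c - 12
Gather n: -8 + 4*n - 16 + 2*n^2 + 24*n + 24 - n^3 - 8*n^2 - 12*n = -n^3 - 6*n^2 + 16*n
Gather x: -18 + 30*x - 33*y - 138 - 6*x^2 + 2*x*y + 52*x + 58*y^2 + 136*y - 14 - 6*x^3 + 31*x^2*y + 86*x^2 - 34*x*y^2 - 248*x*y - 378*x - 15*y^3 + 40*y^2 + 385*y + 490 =-6*x^3 + x^2*(31*y + 80) + x*(-34*y^2 - 246*y - 296) - 15*y^3 + 98*y^2 + 488*y + 320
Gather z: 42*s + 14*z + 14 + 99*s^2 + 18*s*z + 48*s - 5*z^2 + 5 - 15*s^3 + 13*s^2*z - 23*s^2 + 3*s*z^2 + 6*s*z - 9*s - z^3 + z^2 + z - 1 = -15*s^3 + 76*s^2 + 81*s - z^3 + z^2*(3*s - 4) + z*(13*s^2 + 24*s + 15) + 18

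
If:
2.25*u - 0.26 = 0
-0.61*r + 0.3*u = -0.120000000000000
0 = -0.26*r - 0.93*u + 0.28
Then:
No Solution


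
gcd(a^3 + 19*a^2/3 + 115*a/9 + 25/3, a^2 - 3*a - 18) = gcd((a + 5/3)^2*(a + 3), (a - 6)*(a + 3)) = a + 3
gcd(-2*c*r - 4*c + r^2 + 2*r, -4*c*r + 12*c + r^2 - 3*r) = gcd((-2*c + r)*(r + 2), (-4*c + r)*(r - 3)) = 1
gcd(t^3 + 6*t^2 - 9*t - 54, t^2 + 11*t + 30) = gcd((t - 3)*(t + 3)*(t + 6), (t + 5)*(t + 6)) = t + 6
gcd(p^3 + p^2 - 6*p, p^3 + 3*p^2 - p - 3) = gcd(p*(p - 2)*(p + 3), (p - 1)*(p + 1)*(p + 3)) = p + 3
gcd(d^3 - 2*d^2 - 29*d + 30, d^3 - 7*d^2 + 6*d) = d^2 - 7*d + 6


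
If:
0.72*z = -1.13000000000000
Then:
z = -1.57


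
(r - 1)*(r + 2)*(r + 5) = r^3 + 6*r^2 + 3*r - 10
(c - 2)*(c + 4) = c^2 + 2*c - 8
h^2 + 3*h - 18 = (h - 3)*(h + 6)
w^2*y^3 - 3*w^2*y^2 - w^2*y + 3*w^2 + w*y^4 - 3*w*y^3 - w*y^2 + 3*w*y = (w + y)*(y - 3)*(y - 1)*(w*y + w)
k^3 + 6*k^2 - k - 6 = (k - 1)*(k + 1)*(k + 6)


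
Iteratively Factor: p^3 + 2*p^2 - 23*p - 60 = (p + 3)*(p^2 - p - 20) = (p + 3)*(p + 4)*(p - 5)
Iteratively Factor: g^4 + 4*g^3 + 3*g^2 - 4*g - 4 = (g - 1)*(g^3 + 5*g^2 + 8*g + 4) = (g - 1)*(g + 1)*(g^2 + 4*g + 4) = (g - 1)*(g + 1)*(g + 2)*(g + 2)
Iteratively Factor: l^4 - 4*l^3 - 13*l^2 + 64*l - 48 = (l + 4)*(l^3 - 8*l^2 + 19*l - 12) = (l - 3)*(l + 4)*(l^2 - 5*l + 4) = (l - 4)*(l - 3)*(l + 4)*(l - 1)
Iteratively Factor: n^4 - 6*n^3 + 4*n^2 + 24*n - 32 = (n + 2)*(n^3 - 8*n^2 + 20*n - 16) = (n - 2)*(n + 2)*(n^2 - 6*n + 8) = (n - 4)*(n - 2)*(n + 2)*(n - 2)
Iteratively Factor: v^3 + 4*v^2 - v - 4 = (v + 4)*(v^2 - 1) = (v + 1)*(v + 4)*(v - 1)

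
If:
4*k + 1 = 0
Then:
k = -1/4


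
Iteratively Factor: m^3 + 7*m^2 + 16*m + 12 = (m + 2)*(m^2 + 5*m + 6) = (m + 2)*(m + 3)*(m + 2)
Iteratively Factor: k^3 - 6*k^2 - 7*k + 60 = (k - 4)*(k^2 - 2*k - 15) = (k - 5)*(k - 4)*(k + 3)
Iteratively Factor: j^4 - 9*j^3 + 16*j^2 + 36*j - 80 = (j - 4)*(j^3 - 5*j^2 - 4*j + 20) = (j - 5)*(j - 4)*(j^2 - 4) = (j - 5)*(j - 4)*(j + 2)*(j - 2)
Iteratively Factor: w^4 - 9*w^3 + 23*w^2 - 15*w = (w - 1)*(w^3 - 8*w^2 + 15*w) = w*(w - 1)*(w^2 - 8*w + 15) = w*(w - 5)*(w - 1)*(w - 3)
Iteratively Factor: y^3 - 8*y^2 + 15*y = (y - 3)*(y^2 - 5*y) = y*(y - 3)*(y - 5)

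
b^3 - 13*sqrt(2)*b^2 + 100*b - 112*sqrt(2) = (b - 7*sqrt(2))*(b - 4*sqrt(2))*(b - 2*sqrt(2))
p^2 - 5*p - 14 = (p - 7)*(p + 2)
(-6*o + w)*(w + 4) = -6*o*w - 24*o + w^2 + 4*w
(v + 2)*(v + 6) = v^2 + 8*v + 12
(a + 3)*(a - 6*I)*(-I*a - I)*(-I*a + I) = -a^4 - 3*a^3 + 6*I*a^3 + a^2 + 18*I*a^2 + 3*a - 6*I*a - 18*I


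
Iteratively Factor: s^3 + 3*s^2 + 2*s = (s)*(s^2 + 3*s + 2) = s*(s + 2)*(s + 1)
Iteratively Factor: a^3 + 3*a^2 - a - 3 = (a + 1)*(a^2 + 2*a - 3) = (a - 1)*(a + 1)*(a + 3)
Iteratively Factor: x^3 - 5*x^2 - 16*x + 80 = (x + 4)*(x^2 - 9*x + 20) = (x - 5)*(x + 4)*(x - 4)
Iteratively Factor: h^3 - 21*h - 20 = (h + 1)*(h^2 - h - 20) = (h - 5)*(h + 1)*(h + 4)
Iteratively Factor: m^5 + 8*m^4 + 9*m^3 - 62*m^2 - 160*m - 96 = (m + 4)*(m^4 + 4*m^3 - 7*m^2 - 34*m - 24) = (m - 3)*(m + 4)*(m^3 + 7*m^2 + 14*m + 8) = (m - 3)*(m + 4)^2*(m^2 + 3*m + 2) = (m - 3)*(m + 1)*(m + 4)^2*(m + 2)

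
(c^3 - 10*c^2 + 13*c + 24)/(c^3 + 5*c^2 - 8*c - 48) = (c^2 - 7*c - 8)/(c^2 + 8*c + 16)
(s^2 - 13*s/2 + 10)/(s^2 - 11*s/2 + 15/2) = (s - 4)/(s - 3)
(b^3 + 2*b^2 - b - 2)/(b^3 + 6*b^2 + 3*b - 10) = (b + 1)/(b + 5)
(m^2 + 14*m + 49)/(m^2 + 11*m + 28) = (m + 7)/(m + 4)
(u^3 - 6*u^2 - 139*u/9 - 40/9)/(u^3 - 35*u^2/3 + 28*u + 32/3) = (u + 5/3)/(u - 4)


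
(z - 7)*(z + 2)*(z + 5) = z^3 - 39*z - 70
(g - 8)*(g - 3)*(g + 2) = g^3 - 9*g^2 + 2*g + 48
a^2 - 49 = (a - 7)*(a + 7)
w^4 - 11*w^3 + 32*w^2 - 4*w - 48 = (w - 6)*(w - 4)*(w - 2)*(w + 1)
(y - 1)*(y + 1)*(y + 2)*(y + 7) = y^4 + 9*y^3 + 13*y^2 - 9*y - 14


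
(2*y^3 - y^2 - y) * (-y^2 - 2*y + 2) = -2*y^5 - 3*y^4 + 7*y^3 - 2*y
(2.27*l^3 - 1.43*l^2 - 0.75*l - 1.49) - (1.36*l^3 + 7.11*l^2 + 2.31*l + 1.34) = 0.91*l^3 - 8.54*l^2 - 3.06*l - 2.83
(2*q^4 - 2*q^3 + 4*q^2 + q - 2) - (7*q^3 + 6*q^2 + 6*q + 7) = 2*q^4 - 9*q^3 - 2*q^2 - 5*q - 9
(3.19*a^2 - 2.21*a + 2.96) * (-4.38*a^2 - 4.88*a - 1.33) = -13.9722*a^4 - 5.8874*a^3 - 6.4227*a^2 - 11.5055*a - 3.9368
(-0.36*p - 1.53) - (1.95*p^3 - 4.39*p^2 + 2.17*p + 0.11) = -1.95*p^3 + 4.39*p^2 - 2.53*p - 1.64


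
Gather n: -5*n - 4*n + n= -8*n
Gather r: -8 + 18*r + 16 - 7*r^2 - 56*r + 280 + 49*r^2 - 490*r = 42*r^2 - 528*r + 288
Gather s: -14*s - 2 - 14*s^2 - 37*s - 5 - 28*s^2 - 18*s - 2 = -42*s^2 - 69*s - 9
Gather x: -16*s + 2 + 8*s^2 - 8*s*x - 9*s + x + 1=8*s^2 - 25*s + x*(1 - 8*s) + 3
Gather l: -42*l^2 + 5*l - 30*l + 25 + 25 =-42*l^2 - 25*l + 50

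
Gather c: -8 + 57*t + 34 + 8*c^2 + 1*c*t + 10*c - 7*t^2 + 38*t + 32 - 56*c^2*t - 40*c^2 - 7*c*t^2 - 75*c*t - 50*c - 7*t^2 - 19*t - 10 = c^2*(-56*t - 32) + c*(-7*t^2 - 74*t - 40) - 14*t^2 + 76*t + 48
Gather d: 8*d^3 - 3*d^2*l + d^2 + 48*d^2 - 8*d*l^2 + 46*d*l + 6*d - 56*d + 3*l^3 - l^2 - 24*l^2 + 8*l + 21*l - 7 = 8*d^3 + d^2*(49 - 3*l) + d*(-8*l^2 + 46*l - 50) + 3*l^3 - 25*l^2 + 29*l - 7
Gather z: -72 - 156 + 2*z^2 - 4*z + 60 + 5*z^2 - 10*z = 7*z^2 - 14*z - 168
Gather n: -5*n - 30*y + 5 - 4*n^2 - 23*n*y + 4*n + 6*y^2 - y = -4*n^2 + n*(-23*y - 1) + 6*y^2 - 31*y + 5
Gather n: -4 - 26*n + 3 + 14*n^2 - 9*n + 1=14*n^2 - 35*n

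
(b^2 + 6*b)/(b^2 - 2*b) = (b + 6)/(b - 2)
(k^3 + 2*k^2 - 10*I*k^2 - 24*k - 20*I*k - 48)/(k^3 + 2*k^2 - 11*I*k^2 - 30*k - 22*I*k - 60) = (k - 4*I)/(k - 5*I)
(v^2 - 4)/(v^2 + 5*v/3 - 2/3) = 3*(v - 2)/(3*v - 1)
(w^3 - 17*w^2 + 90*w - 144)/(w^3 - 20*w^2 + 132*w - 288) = (w - 3)/(w - 6)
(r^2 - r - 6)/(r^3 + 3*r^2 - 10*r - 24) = 1/(r + 4)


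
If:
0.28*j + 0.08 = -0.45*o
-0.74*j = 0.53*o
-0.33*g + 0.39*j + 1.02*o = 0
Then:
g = -0.72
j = 0.23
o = -0.32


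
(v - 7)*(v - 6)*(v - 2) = v^3 - 15*v^2 + 68*v - 84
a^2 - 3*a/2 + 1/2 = (a - 1)*(a - 1/2)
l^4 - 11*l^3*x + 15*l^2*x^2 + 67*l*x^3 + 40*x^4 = (l - 8*x)*(l - 5*x)*(l + x)^2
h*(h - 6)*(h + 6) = h^3 - 36*h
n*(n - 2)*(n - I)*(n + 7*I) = n^4 - 2*n^3 + 6*I*n^3 + 7*n^2 - 12*I*n^2 - 14*n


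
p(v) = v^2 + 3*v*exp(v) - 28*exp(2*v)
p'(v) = 3*v*exp(v) + 2*v - 56*exp(2*v) + 3*exp(v)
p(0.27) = -46.91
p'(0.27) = -90.57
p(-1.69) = 0.97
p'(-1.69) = -5.67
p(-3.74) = 13.71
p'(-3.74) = -7.71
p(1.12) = -251.46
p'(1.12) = -504.29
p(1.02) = -205.81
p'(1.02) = -411.83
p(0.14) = -36.54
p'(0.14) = -69.88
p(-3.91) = 15.04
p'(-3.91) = -8.02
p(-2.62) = 6.14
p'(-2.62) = -5.89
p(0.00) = -28.00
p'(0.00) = -53.00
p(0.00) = -28.00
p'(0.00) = -53.00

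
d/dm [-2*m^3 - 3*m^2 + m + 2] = -6*m^2 - 6*m + 1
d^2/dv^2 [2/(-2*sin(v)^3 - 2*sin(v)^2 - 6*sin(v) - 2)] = (9*sin(v)^6 + 11*sin(v)^5 - 2*sin(v)^4 - 16*sin(v)^3 - 19*sin(v)^2 - 15*sin(v) - 16)/(sin(v)^3 + sin(v)^2 + 3*sin(v) + 1)^3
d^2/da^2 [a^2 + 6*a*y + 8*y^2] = 2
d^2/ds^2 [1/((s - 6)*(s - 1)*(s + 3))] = 2*(6*s^4 - 32*s^3 + 3*s^2 + 126*s + 297)/(s^9 - 12*s^8 + 3*s^7 + 350*s^6 - 477*s^5 - 3456*s^4 + 4077*s^3 + 8262*s^2 - 14580*s + 5832)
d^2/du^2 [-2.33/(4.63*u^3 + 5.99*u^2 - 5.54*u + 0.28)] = ((64.7274*u + 27.9134)*(4.63*u^3 + 5.99*u^2 - 5.54*u + 0.28) - 2.33*(13.89*u^2 + 11.98*u - 5.54)*(27.78*u^2 + 23.96*u - 11.08))/(4.63*u^3 + 5.99*u^2 - 5.54*u + 0.28)^3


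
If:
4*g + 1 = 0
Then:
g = -1/4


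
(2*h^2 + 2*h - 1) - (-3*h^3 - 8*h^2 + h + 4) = 3*h^3 + 10*h^2 + h - 5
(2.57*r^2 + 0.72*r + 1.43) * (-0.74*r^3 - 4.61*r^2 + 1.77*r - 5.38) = -1.9018*r^5 - 12.3805*r^4 + 0.1715*r^3 - 19.1445*r^2 - 1.3425*r - 7.6934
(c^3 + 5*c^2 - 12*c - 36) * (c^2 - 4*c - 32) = c^5 + c^4 - 64*c^3 - 148*c^2 + 528*c + 1152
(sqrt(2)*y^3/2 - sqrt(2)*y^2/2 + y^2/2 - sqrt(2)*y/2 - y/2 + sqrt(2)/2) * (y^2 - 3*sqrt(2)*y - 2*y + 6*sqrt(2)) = sqrt(2)*y^5/2 - 5*y^4/2 - 3*sqrt(2)*y^4/2 - sqrt(2)*y^3 + 15*y^3/2 - 2*y^2 + 6*sqrt(2)*y^2 - 9*y - 4*sqrt(2)*y + 6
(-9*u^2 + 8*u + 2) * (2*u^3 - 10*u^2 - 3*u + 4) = -18*u^5 + 106*u^4 - 49*u^3 - 80*u^2 + 26*u + 8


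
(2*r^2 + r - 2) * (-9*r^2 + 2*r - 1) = -18*r^4 - 5*r^3 + 18*r^2 - 5*r + 2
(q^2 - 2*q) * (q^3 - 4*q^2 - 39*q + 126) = q^5 - 6*q^4 - 31*q^3 + 204*q^2 - 252*q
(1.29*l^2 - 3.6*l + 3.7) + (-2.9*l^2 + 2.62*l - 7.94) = -1.61*l^2 - 0.98*l - 4.24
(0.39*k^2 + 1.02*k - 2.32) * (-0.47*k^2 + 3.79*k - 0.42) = -0.1833*k^4 + 0.9987*k^3 + 4.7924*k^2 - 9.2212*k + 0.9744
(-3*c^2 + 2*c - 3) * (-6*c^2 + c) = 18*c^4 - 15*c^3 + 20*c^2 - 3*c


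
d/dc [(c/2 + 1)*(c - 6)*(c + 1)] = 3*c^2/2 - 3*c - 8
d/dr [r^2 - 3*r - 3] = 2*r - 3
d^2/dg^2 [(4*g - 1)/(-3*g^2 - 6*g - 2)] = 6*(-12*(g + 1)^2*(4*g - 1) + (12*g + 7)*(3*g^2 + 6*g + 2))/(3*g^2 + 6*g + 2)^3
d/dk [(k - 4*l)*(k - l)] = 2*k - 5*l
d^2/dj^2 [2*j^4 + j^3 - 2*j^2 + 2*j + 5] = 24*j^2 + 6*j - 4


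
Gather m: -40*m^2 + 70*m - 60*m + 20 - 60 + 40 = -40*m^2 + 10*m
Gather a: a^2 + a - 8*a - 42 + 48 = a^2 - 7*a + 6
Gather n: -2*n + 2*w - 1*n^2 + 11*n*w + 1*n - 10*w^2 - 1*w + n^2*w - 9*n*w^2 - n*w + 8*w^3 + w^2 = n^2*(w - 1) + n*(-9*w^2 + 10*w - 1) + 8*w^3 - 9*w^2 + w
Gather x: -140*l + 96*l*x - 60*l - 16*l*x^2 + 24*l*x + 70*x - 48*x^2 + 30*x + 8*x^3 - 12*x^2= -200*l + 8*x^3 + x^2*(-16*l - 60) + x*(120*l + 100)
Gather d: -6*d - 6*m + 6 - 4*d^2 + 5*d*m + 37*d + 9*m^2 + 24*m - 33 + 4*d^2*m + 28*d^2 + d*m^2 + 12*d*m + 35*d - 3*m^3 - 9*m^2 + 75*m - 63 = d^2*(4*m + 24) + d*(m^2 + 17*m + 66) - 3*m^3 + 93*m - 90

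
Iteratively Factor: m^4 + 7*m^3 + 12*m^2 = (m + 3)*(m^3 + 4*m^2) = m*(m + 3)*(m^2 + 4*m) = m*(m + 3)*(m + 4)*(m)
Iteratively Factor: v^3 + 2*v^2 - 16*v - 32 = (v + 4)*(v^2 - 2*v - 8) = (v - 4)*(v + 4)*(v + 2)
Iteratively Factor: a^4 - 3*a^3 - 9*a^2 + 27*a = (a)*(a^3 - 3*a^2 - 9*a + 27) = a*(a - 3)*(a^2 - 9) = a*(a - 3)^2*(a + 3)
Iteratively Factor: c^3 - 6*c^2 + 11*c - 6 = (c - 1)*(c^2 - 5*c + 6) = (c - 3)*(c - 1)*(c - 2)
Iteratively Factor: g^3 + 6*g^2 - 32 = (g - 2)*(g^2 + 8*g + 16) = (g - 2)*(g + 4)*(g + 4)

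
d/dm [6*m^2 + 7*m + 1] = 12*m + 7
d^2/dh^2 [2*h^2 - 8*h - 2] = 4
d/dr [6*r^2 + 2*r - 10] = 12*r + 2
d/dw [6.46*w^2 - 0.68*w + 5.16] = 12.92*w - 0.68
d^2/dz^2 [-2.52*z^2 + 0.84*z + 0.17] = -5.04000000000000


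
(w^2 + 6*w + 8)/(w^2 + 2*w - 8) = (w + 2)/(w - 2)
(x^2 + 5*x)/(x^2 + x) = (x + 5)/(x + 1)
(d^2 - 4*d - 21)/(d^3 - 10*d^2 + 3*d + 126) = 1/(d - 6)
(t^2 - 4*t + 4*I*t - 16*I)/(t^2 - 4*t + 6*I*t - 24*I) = (t + 4*I)/(t + 6*I)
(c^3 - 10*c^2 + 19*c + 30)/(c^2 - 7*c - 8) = (c^2 - 11*c + 30)/(c - 8)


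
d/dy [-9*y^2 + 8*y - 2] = 8 - 18*y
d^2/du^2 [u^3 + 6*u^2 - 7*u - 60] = 6*u + 12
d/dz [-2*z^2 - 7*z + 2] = -4*z - 7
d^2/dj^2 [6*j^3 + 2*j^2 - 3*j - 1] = 36*j + 4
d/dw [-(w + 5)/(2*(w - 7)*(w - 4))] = (w^2 + 10*w - 83)/(2*(w^4 - 22*w^3 + 177*w^2 - 616*w + 784))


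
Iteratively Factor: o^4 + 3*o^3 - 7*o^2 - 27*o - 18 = (o - 3)*(o^3 + 6*o^2 + 11*o + 6) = (o - 3)*(o + 2)*(o^2 + 4*o + 3) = (o - 3)*(o + 2)*(o + 3)*(o + 1)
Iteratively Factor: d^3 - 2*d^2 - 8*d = (d + 2)*(d^2 - 4*d) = d*(d + 2)*(d - 4)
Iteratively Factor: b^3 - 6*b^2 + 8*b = (b)*(b^2 - 6*b + 8) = b*(b - 2)*(b - 4)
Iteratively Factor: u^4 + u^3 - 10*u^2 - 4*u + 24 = (u - 2)*(u^3 + 3*u^2 - 4*u - 12) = (u - 2)^2*(u^2 + 5*u + 6) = (u - 2)^2*(u + 3)*(u + 2)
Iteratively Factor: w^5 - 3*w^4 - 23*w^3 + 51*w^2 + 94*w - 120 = (w + 4)*(w^4 - 7*w^3 + 5*w^2 + 31*w - 30) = (w + 2)*(w + 4)*(w^3 - 9*w^2 + 23*w - 15) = (w - 1)*(w + 2)*(w + 4)*(w^2 - 8*w + 15) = (w - 5)*(w - 1)*(w + 2)*(w + 4)*(w - 3)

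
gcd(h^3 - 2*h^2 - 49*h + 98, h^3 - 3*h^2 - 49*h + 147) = h^2 - 49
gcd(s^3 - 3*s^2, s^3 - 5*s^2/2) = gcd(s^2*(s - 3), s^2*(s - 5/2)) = s^2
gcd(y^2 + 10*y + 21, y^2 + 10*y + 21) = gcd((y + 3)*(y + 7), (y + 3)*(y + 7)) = y^2 + 10*y + 21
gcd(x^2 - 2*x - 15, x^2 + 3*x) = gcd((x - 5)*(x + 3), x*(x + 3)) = x + 3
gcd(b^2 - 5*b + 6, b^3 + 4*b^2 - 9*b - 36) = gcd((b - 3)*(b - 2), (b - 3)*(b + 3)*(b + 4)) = b - 3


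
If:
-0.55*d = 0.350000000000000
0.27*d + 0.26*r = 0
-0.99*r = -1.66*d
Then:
No Solution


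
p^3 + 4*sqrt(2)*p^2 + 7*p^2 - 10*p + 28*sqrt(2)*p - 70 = (p + 7)*(p - sqrt(2))*(p + 5*sqrt(2))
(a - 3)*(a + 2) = a^2 - a - 6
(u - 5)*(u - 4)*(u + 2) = u^3 - 7*u^2 + 2*u + 40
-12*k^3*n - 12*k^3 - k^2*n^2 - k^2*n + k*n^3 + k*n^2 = (-4*k + n)*(3*k + n)*(k*n + k)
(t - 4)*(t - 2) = t^2 - 6*t + 8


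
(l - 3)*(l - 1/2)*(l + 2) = l^3 - 3*l^2/2 - 11*l/2 + 3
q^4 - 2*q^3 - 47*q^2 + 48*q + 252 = (q - 7)*(q - 3)*(q + 2)*(q + 6)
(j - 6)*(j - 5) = j^2 - 11*j + 30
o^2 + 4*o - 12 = (o - 2)*(o + 6)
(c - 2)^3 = c^3 - 6*c^2 + 12*c - 8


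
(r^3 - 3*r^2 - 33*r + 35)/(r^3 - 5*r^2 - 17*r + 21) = (r + 5)/(r + 3)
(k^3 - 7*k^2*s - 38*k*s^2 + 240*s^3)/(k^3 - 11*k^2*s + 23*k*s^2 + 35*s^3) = (-k^2 + 2*k*s + 48*s^2)/(-k^2 + 6*k*s + 7*s^2)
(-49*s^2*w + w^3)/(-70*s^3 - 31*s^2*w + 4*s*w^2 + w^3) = w*(7*s - w)/(10*s^2 + 3*s*w - w^2)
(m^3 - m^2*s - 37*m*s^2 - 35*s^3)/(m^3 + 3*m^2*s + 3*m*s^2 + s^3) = (m^2 - 2*m*s - 35*s^2)/(m^2 + 2*m*s + s^2)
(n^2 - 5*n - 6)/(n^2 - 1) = (n - 6)/(n - 1)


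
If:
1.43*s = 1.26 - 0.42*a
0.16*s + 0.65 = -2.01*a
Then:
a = -0.40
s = 1.00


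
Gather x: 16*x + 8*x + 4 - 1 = 24*x + 3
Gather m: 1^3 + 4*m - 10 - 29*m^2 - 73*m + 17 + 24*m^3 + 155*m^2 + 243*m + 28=24*m^3 + 126*m^2 + 174*m + 36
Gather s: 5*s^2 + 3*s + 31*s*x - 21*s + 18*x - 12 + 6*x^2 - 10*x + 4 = 5*s^2 + s*(31*x - 18) + 6*x^2 + 8*x - 8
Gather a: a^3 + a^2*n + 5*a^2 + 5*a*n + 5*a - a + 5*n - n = a^3 + a^2*(n + 5) + a*(5*n + 4) + 4*n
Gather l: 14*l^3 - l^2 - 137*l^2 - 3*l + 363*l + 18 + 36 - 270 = 14*l^3 - 138*l^2 + 360*l - 216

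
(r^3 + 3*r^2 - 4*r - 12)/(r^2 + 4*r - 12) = (r^2 + 5*r + 6)/(r + 6)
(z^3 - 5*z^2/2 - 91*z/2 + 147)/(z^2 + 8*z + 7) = (z^2 - 19*z/2 + 21)/(z + 1)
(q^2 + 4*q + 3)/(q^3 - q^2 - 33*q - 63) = (q + 1)/(q^2 - 4*q - 21)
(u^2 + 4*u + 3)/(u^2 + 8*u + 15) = (u + 1)/(u + 5)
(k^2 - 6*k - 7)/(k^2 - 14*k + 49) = (k + 1)/(k - 7)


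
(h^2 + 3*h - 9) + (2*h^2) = 3*h^2 + 3*h - 9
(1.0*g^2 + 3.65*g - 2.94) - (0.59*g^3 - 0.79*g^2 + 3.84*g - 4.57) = -0.59*g^3 + 1.79*g^2 - 0.19*g + 1.63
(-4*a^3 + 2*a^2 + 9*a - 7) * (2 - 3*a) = 12*a^4 - 14*a^3 - 23*a^2 + 39*a - 14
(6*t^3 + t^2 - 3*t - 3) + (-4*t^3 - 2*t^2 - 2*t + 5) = 2*t^3 - t^2 - 5*t + 2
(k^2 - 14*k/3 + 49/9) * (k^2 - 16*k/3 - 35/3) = k^4 - 10*k^3 + 56*k^2/3 + 686*k/27 - 1715/27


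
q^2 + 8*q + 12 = (q + 2)*(q + 6)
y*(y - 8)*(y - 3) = y^3 - 11*y^2 + 24*y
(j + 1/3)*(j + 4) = j^2 + 13*j/3 + 4/3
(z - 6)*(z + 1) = z^2 - 5*z - 6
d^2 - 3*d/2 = d*(d - 3/2)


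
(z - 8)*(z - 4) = z^2 - 12*z + 32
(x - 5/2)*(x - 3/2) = x^2 - 4*x + 15/4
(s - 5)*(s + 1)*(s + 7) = s^3 + 3*s^2 - 33*s - 35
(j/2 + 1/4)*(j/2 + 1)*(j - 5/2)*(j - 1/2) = j^4/4 - j^3/8 - 21*j^2/16 + j/32 + 5/16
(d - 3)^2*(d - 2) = d^3 - 8*d^2 + 21*d - 18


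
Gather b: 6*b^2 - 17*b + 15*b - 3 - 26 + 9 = 6*b^2 - 2*b - 20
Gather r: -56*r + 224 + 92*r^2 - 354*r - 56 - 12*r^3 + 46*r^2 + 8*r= -12*r^3 + 138*r^2 - 402*r + 168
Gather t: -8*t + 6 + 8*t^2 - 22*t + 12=8*t^2 - 30*t + 18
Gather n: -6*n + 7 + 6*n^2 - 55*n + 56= 6*n^2 - 61*n + 63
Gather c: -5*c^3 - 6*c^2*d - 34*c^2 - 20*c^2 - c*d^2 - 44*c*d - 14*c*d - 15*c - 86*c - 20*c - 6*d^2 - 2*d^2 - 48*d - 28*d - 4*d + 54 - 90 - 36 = -5*c^3 + c^2*(-6*d - 54) + c*(-d^2 - 58*d - 121) - 8*d^2 - 80*d - 72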